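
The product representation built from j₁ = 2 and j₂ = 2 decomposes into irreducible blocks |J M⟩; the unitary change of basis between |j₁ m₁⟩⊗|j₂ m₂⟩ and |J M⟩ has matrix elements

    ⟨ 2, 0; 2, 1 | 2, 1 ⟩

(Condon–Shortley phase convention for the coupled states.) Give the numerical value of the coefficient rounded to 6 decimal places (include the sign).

−√(1/14) ≈ -0.267261

√[5·2!2!2!/7! · 2!2!3!1!3!1!] = √(8/7)
  +(−1)^1/∏(1,1,1,2,1,0)! = -1/2  (running -1/2)
  +(−1)^2/∏(2,0,0,1,2,1)! = 1/4  (running -1/4)
⟨..|..⟩ = √(8/7)·(-1/4) = -0.267261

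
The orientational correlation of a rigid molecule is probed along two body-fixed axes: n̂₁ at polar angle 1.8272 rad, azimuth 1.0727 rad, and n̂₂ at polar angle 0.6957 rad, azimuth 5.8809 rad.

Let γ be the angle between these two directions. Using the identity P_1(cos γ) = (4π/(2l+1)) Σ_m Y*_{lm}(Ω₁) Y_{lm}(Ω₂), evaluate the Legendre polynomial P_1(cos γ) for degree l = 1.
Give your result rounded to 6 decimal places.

-0.135358

Term-by-term m-sum for l=1 (normalisation 4π/3 = 4.188790):
  m=-1: (0.159665, 0.293592) × (0.203758, 0.086697) = (0.007080, 0.073664)  (running Σ = (0.007080, 0.073664))
  m=0: (-0.123911, -0.000000) × (0.375054, 0.000000) = (-0.046473, -0.000000)  (running Σ = (-0.039394, 0.073664))
  m=1: (-0.159665, 0.293592) × (-0.203758, 0.086697) = (0.007080, -0.073664)  (running Σ = (-0.032314, 0.000000))
Total Σ_m = (-0.032314, 0.000000). Multiply by 4.188790: (-0.135358, 0.000000). P_1(cos γ) = -0.135358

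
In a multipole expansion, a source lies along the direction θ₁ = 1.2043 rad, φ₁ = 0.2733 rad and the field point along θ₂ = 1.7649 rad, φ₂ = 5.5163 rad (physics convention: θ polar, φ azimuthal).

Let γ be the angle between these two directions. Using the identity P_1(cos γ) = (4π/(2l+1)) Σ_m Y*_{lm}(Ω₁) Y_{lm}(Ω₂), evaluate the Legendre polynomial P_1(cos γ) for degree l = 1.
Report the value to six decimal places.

0.394460

Addition theorem: P_1(cos γ) = (4π/3) Σ_m Y*_{lm}(Ω₁) Y_{lm}(Ω₂), m = −1…1:
  term(m=-1) = (0.055336, 0.094311)   from Y*(Ω₁)=(0.310578, 0.087059), Y(Ω₂)=(0.244110, 0.235235)
  term(m=+0) = (-0.016501, 0.000000)   from Y*(Ω₁)=(0.175089, -0.000000), Y(Ω₂)=(-0.094245, 0.000000)
  term(m=+1) = (0.055336, -0.094311)   from Y*(Ω₁)=(-0.310578, 0.087059), Y(Ω₂)=(-0.244110, 0.235235)
Total Σ_m = (0.094170, 0.000000). Multiply by 4.188790: (0.394460, 0.000000). P_1(cos γ) = 0.394460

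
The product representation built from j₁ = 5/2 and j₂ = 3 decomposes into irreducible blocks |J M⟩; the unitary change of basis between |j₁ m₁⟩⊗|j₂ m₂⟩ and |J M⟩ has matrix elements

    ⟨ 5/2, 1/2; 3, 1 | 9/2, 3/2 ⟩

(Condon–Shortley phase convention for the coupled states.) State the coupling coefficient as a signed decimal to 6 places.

−√(5/231) = -0.147122

j₁+j₂−J=1  J+j₁−j₂=4  J−j₁+j₂=5  j₁+j₂+J+1=11
(j₁±m₁, j₂±m₂, J±M) = (3,2,4,2,6,3)
P² = 138240/77
sum k=0..1:
  [0] +1/96 = 1/96
  [1] −1/72 = -1/72
S = -1/288
C² = P²·S² = 5/231 ; C = -0.147122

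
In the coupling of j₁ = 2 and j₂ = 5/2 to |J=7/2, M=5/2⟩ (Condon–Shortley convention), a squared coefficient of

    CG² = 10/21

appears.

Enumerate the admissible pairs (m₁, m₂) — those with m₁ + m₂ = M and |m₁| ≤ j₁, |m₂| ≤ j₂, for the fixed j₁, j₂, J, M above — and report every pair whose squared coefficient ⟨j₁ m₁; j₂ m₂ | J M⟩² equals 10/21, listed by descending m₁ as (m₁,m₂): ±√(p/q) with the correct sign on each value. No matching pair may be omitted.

Admissible pairs with m₁+m₂ = M = 5/2: (0,5/2), (1,3/2), (2,1/2)
  (m₁,m₂)=(2,1/2): CG² = 32/63, CG = +√(32/63)
  (m₁,m₂)=(1,3/2): CG² = 1/63, CG = −√(1/63)
  (m₁,m₂)=(0,5/2): CG² = 10/21, CG = −√(10/21)   ← matches the target
Pairs with CG² = 10/21: (0,5/2): −√(10/21)

(0,5/2): −√(10/21)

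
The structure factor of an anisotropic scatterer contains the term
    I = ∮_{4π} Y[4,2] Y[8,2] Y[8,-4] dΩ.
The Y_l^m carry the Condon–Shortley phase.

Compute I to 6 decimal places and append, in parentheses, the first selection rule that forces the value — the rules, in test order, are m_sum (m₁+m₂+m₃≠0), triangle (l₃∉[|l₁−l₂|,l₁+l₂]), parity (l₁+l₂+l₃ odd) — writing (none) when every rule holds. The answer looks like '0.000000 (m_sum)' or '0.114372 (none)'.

Checks pass: Σm=0; 20 even; l₃=8∈[4,12].
(2·4+1)(2·8+1)(2·8+1) = 2601
Δ: 4! 4! 12! / 21! → 1/185175900
sum: t=0:+1/557383680 t=1:−1/21772800 t=2:+1/8294400 t=3:−1/21772800 t=4:+1/557383680 = 1/30965760
3j²(4 8 8; 0 0 0) = Δ·Π!·Σ² = 36/4199  (sign +1)
sum: t=0:+1/696729600 t=1:−1/78382080 t=2:+1/92897280 = -1/1791590400
3j²(4 8 8; 2 2 -4) = Δ·Π!·Σ² = 11/151164  (sign -1)
combine: 4πI² = 2601·36/4199·11/151164 = 99/61009
take √, sign -1: I = -0.01136359
No selection rule forces the value: the integral is nonzero (none).

-0.011364 (none)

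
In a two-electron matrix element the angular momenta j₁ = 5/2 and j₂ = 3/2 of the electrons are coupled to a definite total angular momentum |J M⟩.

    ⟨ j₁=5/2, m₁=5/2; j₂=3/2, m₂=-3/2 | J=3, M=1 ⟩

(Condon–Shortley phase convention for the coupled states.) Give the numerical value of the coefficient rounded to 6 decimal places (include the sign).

+√(1/8) ≈ +0.353553

triangle: 1!*4!*2!/8! = 48/40320
(j±m)!: 5!*0!*0!*3!*4!*2! = 34560
prefactor² = (2J+1)*Δ*N² = 288
  k=0: +1/(0!*1!*0!*0!*4!*2!) = 1/48
Σ = 1/48  ⇒  CG² = 288*(1/48)² = 1/8
CG = +√(1/8) = +0.353553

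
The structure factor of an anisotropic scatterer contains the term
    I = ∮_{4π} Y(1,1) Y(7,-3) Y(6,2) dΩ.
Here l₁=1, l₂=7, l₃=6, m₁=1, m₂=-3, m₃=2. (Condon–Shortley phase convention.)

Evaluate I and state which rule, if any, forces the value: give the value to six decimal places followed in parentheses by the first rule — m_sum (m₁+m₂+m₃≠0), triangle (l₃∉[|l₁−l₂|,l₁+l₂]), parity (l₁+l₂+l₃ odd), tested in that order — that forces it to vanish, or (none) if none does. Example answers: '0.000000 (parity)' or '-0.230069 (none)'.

Rules hold: Σm=0, L=14 even, 6≤6≤8.
N = 3·15·13 = 585
Δ = 2!·0!·12!/15! = 1/1365
Racah Σ t=1..1: t=1:−1/518400 = -1/518400
⇒ 3j(1 7 6; 0 0 0)² = 7/195, sgn -1
Racah Σ t=0..0: t=0:+1/1935360 = 1/1935360
⇒ 3j(1 7 6; 1 -3 2)² = 3/91, sgn +1
4πI² = N·(3j₀)²·(3jₘ)² = 9/13
I = -1·√(0.692308/4π) = -0.23471705
No selection rule forces the value: the integral is nonzero (none).

-0.234717 (none)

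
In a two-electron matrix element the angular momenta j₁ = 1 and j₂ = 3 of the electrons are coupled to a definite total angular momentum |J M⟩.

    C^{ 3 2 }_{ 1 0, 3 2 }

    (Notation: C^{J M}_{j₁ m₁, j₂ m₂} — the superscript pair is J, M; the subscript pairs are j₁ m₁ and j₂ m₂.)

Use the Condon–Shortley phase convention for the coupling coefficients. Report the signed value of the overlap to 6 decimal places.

√[7·1!1!5!/8! · 1!1!5!1!5!1!] = √(300)
  +(−1)^0/∏(0,1,1,5,0,0)! = 1/120  (running 1/120)
  +(−1)^1/∏(1,0,0,4,1,1)! = -1/24  (running -1/30)
⟨..|..⟩ = √(300)·(-1/30) = -0.577350

-0.577350  (= −√(1/3))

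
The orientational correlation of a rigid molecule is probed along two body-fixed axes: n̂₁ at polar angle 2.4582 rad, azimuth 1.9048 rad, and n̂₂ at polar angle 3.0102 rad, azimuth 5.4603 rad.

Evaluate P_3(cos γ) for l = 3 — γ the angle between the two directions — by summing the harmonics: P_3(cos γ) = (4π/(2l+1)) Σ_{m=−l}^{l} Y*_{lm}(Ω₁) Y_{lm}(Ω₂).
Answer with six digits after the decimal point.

Summing Y*_{l m}(θ₁,φ₁)·Y_{l m}(θ₂,φ₂) over m ∈ [−3, 3]; prefactor 4π/(2·3+1) = 1.795196:
  m=-3: Y*=+0.088499-0.056574i  Y=-0.000734+0.000585i  product -0.000032+0.000093i
  m=-2: Y*=+0.248050+0.195715i  Y=+0.001303-0.017342i  product +0.003717-0.004047i
  m=-1: Y*=-0.134231+0.386828i  Y=+0.112716+0.121500i  product -0.062129+0.027293i
  m=+0: Y*=-0.001880-0.000000i  Y=-0.708168+0.000000i  product +0.001331+0.000000i
  m=+1: Y*=+0.134231+0.386828i  Y=-0.112716+0.121500i  product -0.062129-0.027293i
  m=+2: Y*=+0.248050-0.195715i  Y=+0.001303+0.017342i  product +0.003717+0.004047i
  m=+3: Y*=-0.088499-0.056574i  Y=+0.000734+0.000585i  product -0.000032-0.000093i
Accumulated sum -0.115557-0.000000i; after 4π/(2l+1) scaling, -0.207447-0.000000i ⇒ P_3 = -0.207447

-0.207447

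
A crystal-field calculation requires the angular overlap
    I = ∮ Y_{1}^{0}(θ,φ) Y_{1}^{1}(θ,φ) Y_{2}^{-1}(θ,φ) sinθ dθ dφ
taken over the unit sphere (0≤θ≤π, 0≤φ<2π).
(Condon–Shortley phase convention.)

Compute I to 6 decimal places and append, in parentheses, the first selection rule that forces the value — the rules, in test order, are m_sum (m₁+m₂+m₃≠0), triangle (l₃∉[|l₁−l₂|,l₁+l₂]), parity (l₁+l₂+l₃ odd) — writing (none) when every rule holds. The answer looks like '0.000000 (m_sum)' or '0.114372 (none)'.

-0.218510 (none)

Checks pass: Σm=0; 4 even; l₃=2∈[0,2].
(2·1+1)(2·1+1)(2·2+1) = 45
Δ: 0! 2! 2! / 5! → 1/30
sum: t=0:+1/1 = 1/1
3j²(1 1 2; 0 0 0) = Δ·Π!·Σ² = 2/15  (sign +1)
sum: t=0:+1/2 = 1/2
3j²(1 1 2; 0 1 -1) = Δ·Π!·Σ² = 1/10  (sign -1)
combine: 4πI² = 45·2/15·1/10 = 3/5
take √, sign -1: I = -0.21850969
No selection rule forces the value: the integral is nonzero (none).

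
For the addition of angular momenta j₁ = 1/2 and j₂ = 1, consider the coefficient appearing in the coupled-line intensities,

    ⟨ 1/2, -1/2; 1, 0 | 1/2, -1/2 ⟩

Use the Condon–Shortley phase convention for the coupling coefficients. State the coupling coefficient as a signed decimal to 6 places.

−√(1/3) ≈ -0.577350

j₁+j₂−J=1  J+j₁−j₂=0  J−j₁+j₂=1  j₁+j₂+J+1=3
(j₁±m₁, j₂±m₂, J±M) = (0,1,1,1,0,1)
P² = 1/3
sum k=1..1:
  [1] −1/1 = -1
S = -1
C² = P²·S² = 1/3 ; C = -0.577350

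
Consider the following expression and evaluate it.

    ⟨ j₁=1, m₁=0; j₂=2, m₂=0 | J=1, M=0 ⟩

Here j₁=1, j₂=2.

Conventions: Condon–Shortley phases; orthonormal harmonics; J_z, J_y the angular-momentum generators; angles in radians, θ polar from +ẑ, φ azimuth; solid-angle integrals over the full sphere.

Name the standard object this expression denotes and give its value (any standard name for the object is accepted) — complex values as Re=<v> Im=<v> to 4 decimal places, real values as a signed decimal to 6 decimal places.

Clebsch–Gordan coefficient, −√(2/5) ≈ -0.632456

This is a Clebsch–Gordan (vector-coupling) coefficient.
j₁+j₂−J=2  J+j₁−j₂=0  J−j₁+j₂=2  j₁+j₂+J+1=5
(j₁±m₁, j₂±m₂, J±M) = (1,1,2,2,1,1)
P² = 2/5
sum k=1..1:
  [1] −1/1 = -1
S = -1
C² = P²·S² = 2/5 ; C = -0.632456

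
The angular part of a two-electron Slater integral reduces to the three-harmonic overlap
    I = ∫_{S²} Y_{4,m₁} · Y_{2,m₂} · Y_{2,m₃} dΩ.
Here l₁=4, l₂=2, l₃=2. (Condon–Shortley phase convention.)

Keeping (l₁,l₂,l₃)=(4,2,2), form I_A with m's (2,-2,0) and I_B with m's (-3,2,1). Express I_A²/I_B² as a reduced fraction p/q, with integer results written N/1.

Shared (l₁,l₂,l₃)=(4,2,2): N and (l;000)² cancel in I_A²/I_B².
A: Δ = 4!·4!·0!/9! = 1/630; Racah Σ t=0..0: t=0:+1/96 = 1/96; ⇒ 3j(4 2 2; 2 -2 0)² = 1/42, sgn +1
B: Δ = 4!·4!·0!/9! = 1/630; Racah Σ t=4..4: t=4:+1/144 = 1/144; ⇒ 3j(4 2 2; -3 2 1)² = 1/18, sgn -1
I_A²/I_B² = (1/42)/(1/18) = 3/7

3/7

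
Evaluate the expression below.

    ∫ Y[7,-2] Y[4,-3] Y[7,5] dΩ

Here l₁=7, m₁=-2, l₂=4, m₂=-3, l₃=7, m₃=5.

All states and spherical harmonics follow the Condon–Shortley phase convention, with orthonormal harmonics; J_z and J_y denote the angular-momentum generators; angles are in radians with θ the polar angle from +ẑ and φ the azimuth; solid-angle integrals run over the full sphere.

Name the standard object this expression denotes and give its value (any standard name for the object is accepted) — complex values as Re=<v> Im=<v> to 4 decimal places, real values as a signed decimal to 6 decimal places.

This is a Gaunt coefficient — the integral of a triple product of spherical harmonics over the sphere.
Checks pass: Σm=0; 18 even; l₃=7∈[3,11].
(2·7+1)(2·4+1)(2·7+1) = 2025
Δ: 4! 10! 4! / 19! → 1/58198140
sum: t=0:+1/17418240 t=1:−1/622080 t=2:+1/230400 t=3:−1/622080 t=4:+1/17418240 = 1/806400
3j²(7 4 7; 0 0 0) = Δ·Π!·Σ² = 2268/230945  (sign -1)
sum: t=0:+1/52254720 t=1:−1/11612160 = -1/14929920
3j²(7 4 7; -2 -3 5) = Δ·Π!·Σ² = 1225/75582  (sign -1)
combine: 4πI² = 2025·2268/230945·1225/75582 = 62511750/193947611
take √, sign +1: I = 0.16015248

Gaunt coefficient, +0.160152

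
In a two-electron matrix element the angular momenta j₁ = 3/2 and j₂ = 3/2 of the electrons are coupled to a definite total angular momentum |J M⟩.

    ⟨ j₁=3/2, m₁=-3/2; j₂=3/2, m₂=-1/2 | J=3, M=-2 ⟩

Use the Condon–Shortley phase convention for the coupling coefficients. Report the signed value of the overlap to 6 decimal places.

+√(1/2) = +0.707107

j₁+j₂−J=0  J+j₁−j₂=3  J−j₁+j₂=3  j₁+j₂+J+1=7
(j₁±m₁, j₂±m₂, J±M) = (0,3,1,2,1,5)
P² = 72
sum k=0..0:
  [0] +1/12 = 1/12
S = 1/12
C² = P²·S² = 1/2 ; C = +0.707107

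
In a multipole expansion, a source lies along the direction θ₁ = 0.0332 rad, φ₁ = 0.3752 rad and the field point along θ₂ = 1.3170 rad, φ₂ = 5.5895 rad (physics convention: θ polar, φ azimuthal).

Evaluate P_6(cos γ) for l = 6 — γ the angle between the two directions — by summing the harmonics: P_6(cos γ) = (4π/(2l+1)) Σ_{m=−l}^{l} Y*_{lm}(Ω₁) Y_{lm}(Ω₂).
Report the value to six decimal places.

Addition theorem: P_6(cos γ) = (4π/13) Σ_m Y*_{lm}(Ω₁) Y_{lm}(Ω₂), m = −6…6:
  m=-6: (-0.000000, 0.000000) × (-0.207789, -0.338701) = (0.000000, 0.000000)  (running Σ = (0.000000, 0.000000))
  m=-5: (-0.000000, 0.000000) × (-0.338148, -0.114629) = (0.000000, -0.000000)  (running Σ = (0.000000, -0.000000))
  m=-4: (0.000000, 0.000004) × (0.089626, -0.034438) = (0.000000, 0.000000)  (running Σ = (0.000000, 0.000000))
  m=-3: (0.000082, 0.000172) × (0.167100, -0.298553) = (0.000065, 0.000004)  (running Σ = (0.000065, 0.000005))
  m=-2: (0.004186, 0.003903) × (-0.000200, -0.001079) = (0.000003, -0.000005)  (running Σ = (0.000068, -0.000001))
  m=-1: (0.101230, 0.039870) × (0.249427, 0.207412) = (0.016980, 0.030941)  (running Σ = (0.017049, 0.030940))
  m=0: (1.005369, -0.000000) × (0.027039, 0.000000) = (0.027184, 0.000000)  (running Σ = (0.044232, 0.030940))
  m=1: (-0.101230, 0.039870) × (-0.249427, 0.207412) = (0.016980, -0.030941)  (running Σ = (0.061212, -0.000001))
  m=2: (0.004186, -0.003903) × (-0.000200, 0.001079) = (0.000003, 0.000005)  (running Σ = (0.061216, 0.000005))
  m=3: (-0.000082, 0.000172) × (-0.167100, -0.298553) = (0.000065, -0.000004)  (running Σ = (0.061281, 0.000000))
  m=4: (0.000000, -0.000004) × (0.089626, 0.034438) = (0.000000, -0.000000)  (running Σ = (0.061281, -0.000000))
  m=5: (0.000000, 0.000000) × (0.338148, -0.114629) = (0.000000, 0.000000)  (running Σ = (0.061281, 0.000000))
  m=6: (-0.000000, -0.000000) × (-0.207789, 0.338701) = (0.000000, -0.000000)  (running Σ = (0.061281, 0.000000))
Σ over m = (0.061281, 0.000000); ×(4π/13) → (0.059237, 0.000000). Real part: 0.059237

0.059237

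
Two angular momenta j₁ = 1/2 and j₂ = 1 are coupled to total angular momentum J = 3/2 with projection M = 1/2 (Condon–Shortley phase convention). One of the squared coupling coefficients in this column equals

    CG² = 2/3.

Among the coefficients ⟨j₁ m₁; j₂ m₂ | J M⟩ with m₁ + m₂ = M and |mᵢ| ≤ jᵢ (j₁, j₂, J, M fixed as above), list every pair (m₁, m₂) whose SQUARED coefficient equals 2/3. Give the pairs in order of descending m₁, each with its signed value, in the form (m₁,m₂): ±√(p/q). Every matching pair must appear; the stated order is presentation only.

(1/2,0): +√(2/3)

Admissible pairs with m₁+m₂ = M = 1/2: (-1/2,1), (1/2,0)
  (m₁,m₂)=(1/2,0): CG² = 2/3, CG = +√(2/3)   ← matches the target
  (m₁,m₂)=(-1/2,1): CG² = 1/3, CG = +√(1/3)
Pairs with CG² = 2/3: (1/2,0): +√(2/3)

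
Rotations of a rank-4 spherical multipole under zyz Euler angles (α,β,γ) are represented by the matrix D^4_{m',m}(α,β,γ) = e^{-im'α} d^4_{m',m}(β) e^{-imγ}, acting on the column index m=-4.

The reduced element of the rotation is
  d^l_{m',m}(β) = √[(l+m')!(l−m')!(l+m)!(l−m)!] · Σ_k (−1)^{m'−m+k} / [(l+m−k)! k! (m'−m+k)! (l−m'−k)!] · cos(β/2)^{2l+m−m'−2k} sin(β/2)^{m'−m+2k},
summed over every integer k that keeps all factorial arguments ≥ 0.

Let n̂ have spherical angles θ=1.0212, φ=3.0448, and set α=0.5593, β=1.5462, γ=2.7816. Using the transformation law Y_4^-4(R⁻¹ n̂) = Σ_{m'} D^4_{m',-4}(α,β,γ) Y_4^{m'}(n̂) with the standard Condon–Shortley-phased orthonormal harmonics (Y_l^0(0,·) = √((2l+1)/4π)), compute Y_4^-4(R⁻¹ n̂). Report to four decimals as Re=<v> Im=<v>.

Need the full column D^4_{m',-4} for m'=−4..4 at α=0.5593, β=1.5462, γ=2.7816.
cos(β/2)=0.715749, sin(β/2)=0.698357
d^4_{-4,-4}: single k=0 term ⇒ +0.068879;  D = +0.048125+0.049278i
d^4_{-3,-4}: single k=0 term ⇒ -0.190085;  D = -0.184730-0.044801i
d^4_{-2,-4}: single k=0 term ⇒ +0.346976;  D = +0.329212-0.109598i
d^4_{-1,-4}: single k=0 term ⇒ -0.478775;  D = -0.304805+0.369215i
d^4_{0,-4}: single k=0 term ⇒ +0.522280;  D = +0.068133-0.517817i
d^4_{1,-4}: single k=0 term ⇒ -0.455791;  D = +0.189373+0.414587i
d^4_{2,-4}: single k=0 term ⇒ +0.314461;  D = -0.262513-0.173126i
d^4_{3,-4}: single k=0 term ⇒ -0.164002;  D = +0.163956+0.003890i
d^4_{4,-4}: single k=0 term ⇒ +0.056575;  D = -0.048653+0.028872i
Y_4^{m'}(θ=1.0212,φ=3.0448) and Σ D·Y over m':
  (+0.0481+0.0493i)·(+0.2167+0.0883i)  (-0.1847-0.0448i)·(-0.3884-0.1161i)  (+0.3292-0.1096i)·(+0.2172+0.0426i)  (-0.3048+0.3692i)·(+0.2286+0.0222i)  (+0.0681-0.5178i)·(-0.2729+0.0000i)  (+0.1894+0.4146i)·(-0.2286+0.0222i)  (-0.2625-0.1731i)·(+0.2172-0.0426i)  (+0.1640+0.0039i)·(+0.3884-0.1161i)  (-0.0487+0.0289i)·(+0.2167-0.0883i)
Y_4^-4(R⁻¹ n̂) = -0.008422+0.138973i

Re=-0.0084 Im=0.1390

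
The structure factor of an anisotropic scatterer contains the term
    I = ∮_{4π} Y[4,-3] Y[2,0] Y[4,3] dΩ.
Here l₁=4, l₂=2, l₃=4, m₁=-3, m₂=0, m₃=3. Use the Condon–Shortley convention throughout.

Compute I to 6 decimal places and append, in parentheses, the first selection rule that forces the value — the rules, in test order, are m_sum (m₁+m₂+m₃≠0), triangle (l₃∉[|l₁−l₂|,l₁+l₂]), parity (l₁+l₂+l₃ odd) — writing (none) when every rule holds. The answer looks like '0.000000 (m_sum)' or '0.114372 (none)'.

m-sum 0 ✓  L=10 even ✓  2≤4≤6 ✓
Π(2lᵢ+1) = 9×5×9 = 405
triangle coeff Δ(4,2,4) = 1/13860
Σ_t [0,2]: t=0:+1/192 t=1:−1/36 t=2:+1/192 = -5/288
(3j)²=20/693 [(4 2 4; 0 0 0)], sign=-1
Σ_t [1,2]: t=1:−1/720 t=2:+1/480 = 1/1440
(3j)²=7/1980 [(4 2 4; -3 0 3)], sign=-1
⇒ 4πI² = 5/121
I = (+1)√(5/121/(4π)) = 0.05734392
No selection rule forces the value: the integral is nonzero (none).

0.057344 (none)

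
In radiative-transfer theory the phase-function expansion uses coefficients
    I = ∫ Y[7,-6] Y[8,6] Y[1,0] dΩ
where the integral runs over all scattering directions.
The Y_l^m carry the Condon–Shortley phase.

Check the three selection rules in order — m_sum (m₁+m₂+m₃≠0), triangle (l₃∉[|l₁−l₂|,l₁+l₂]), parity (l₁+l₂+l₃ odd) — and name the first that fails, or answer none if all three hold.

azimuthal sum: -6 + 6 + 0 = 0  ✓
1 ≤ 1 ≤ 15 (triangle on l)  ✓
L = 7 + 8 + 1 = 16 (even)  ✓

none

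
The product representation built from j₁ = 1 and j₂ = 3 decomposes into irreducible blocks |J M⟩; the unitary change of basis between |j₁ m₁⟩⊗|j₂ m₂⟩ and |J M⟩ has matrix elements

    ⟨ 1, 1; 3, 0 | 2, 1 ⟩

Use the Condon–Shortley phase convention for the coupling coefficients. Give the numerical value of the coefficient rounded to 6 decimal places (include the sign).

√[5·2!0!4!/7! · 2!0!3!3!3!1!] = √(144/7)
  +(−1)^0/∏(0,2,0,3,0,1)! = 1/12  (running 1/12)
⟨..|..⟩ = √(144/7)·(1/12) = +0.377964

+√(1/7) = +0.377964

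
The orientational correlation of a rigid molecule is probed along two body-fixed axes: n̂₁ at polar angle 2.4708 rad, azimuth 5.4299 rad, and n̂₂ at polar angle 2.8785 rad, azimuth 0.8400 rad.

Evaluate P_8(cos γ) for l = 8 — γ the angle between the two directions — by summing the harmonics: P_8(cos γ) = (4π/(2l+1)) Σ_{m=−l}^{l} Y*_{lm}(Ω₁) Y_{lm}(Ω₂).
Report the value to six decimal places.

Expand P_8 via completeness: Σ_{m} conj(Y_{8,m}) at Ω₁ times Y_{8,m} at Ω₂ —
  term(m=-8) = +0.000000-0.000000i   from Y*(Ω₁)=+0.009836-0.005938i, Y(Ω₂)=+0.000010-0.000005i
  term(m=-7) = +0.000007+0.000006i   from Y*(Ω₁)=-0.055150-0.017678i, Y(Ω₂)=-0.000147-0.000063i
  term(m=-6) = -0.000200+0.000181i   from Y*(Ω₁)=+0.070576+0.163577i, Y(Ω₂)=+0.000487+0.001432i
  term(m=-5) = -0.002164-0.003079i   from Y*(Ω₁)=+0.158190-0.330882i, Y(Ω₂)=+0.005031-0.008944i
  term(m=-4) = +0.021838-0.011647i   from Y*(Ω₁)=-0.463185+0.128963i, Y(Ω₂)=-0.050253+0.011154i
  term(m=-3) = +0.019187+0.049843i   from Y*(Ω₁)=+0.237566+0.156236i, Y(Ω₂)=+0.152702+0.109383i
  term(m=-2) = +0.087611-0.021903i   from Y*(Ω₁)=+0.026232+0.192014i, Y(Ω₂)=-0.050787-0.463213i
  term(m=-1) = +0.030949+0.251403i   from Y*(Ω₁)=+0.258304-0.295992i, Y(Ω₂)=-0.430363+0.480126i
  term(m=+0) = +0.007796+0.000000i   from Y*(Ω₁)=+0.074401-0.000000i, Y(Ω₂)=+0.104786+0.000000i
  term(m=+1) = +0.030949-0.251403i   from Y*(Ω₁)=-0.258304-0.295992i, Y(Ω₂)=+0.430363+0.480126i
  term(m=+2) = +0.087611+0.021903i   from Y*(Ω₁)=+0.026232-0.192014i, Y(Ω₂)=-0.050787+0.463213i
  term(m=+3) = +0.019187-0.049843i   from Y*(Ω₁)=-0.237566+0.156236i, Y(Ω₂)=-0.152702+0.109383i
  term(m=+4) = +0.021838+0.011647i   from Y*(Ω₁)=-0.463185-0.128963i, Y(Ω₂)=-0.050253-0.011154i
  term(m=+5) = -0.002164+0.003079i   from Y*(Ω₁)=-0.158190-0.330882i, Y(Ω₂)=-0.005031-0.008944i
  term(m=+6) = -0.000200-0.000181i   from Y*(Ω₁)=+0.070576-0.163577i, Y(Ω₂)=+0.000487-0.001432i
  term(m=+7) = +0.000007-0.000006i   from Y*(Ω₁)=+0.055150-0.017678i, Y(Ω₂)=+0.000147-0.000063i
  term(m=+8) = +0.000000+0.000000i   from Y*(Ω₁)=+0.009836+0.005938i, Y(Ω₂)=+0.000010+0.000005i
Total Σ_m = +0.322254+0.000000i. Multiply by 0.739198: +0.238210+0.000000i. P_8(cos γ) = 0.238210

0.238210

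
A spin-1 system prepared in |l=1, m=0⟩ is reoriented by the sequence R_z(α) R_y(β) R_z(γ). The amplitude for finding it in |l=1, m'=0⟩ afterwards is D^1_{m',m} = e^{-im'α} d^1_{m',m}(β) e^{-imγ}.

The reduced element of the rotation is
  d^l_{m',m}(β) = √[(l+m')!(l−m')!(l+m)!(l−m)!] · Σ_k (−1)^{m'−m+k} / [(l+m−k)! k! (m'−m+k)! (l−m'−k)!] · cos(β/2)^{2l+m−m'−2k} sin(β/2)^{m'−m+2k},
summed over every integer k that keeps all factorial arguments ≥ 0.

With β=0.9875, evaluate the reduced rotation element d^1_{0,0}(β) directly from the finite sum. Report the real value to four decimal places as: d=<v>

d^1_{0,0}(β=0.9875) via the finite sum:
c=cos(0.987500/2)=0.880562, s=sin(0.987500/2)=0.473931; N=√[1·1·1·1]=1.000000
k∈{0,1} keeps every argument non-negative
  k=0: (−1)^0·1.0000/(1)·0.8806^2·0.4739^0 = +0.775389
  k=1: (−1)^1·1.0000/(1)·0.8806^0·0.4739^2 = -0.224611
d^1_{0,0}(0.9875) = +0.775389 -0.224611 = +0.550778

d=0.5508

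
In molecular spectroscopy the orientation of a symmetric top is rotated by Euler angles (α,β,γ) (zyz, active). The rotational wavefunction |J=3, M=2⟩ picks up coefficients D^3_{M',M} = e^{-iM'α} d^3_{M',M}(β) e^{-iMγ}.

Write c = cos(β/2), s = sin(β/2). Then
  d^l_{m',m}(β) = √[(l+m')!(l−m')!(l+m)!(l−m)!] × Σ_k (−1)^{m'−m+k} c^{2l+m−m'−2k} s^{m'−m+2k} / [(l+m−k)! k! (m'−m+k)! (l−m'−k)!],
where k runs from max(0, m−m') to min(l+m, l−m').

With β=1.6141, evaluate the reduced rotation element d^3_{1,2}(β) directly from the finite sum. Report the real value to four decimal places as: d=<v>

d^3_{1,2}(β=1.6141) via the finite sum:
c=cos(1.614100/2)=0.691632, s=sin(1.614100/2)=0.722250; N=√[24·2·120·1]=75.894664
Admissible k: 1..2 (factorial args all ≥0)
  k=1: (−1)^0·75.8947/(24)·0.6916^5·0.7223^1 = +0.361462
  k=2: (−1)^1·75.8947/(12)·0.6916^3·0.7223^3 = -0.788348
d^3_{1,2}(1.6141) = +0.361462 -0.788348 = -0.426886

d=-0.4269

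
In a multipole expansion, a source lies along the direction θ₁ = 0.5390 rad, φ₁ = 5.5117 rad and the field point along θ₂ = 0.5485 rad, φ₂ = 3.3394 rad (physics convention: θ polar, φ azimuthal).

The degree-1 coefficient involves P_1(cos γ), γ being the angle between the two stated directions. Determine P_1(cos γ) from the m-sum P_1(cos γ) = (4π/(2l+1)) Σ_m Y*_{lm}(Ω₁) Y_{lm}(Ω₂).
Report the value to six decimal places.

Term-by-term m-sum for l=1 (normalisation 4π/3 = 4.188790):
  [-1]  conj(Y_{1,-1})(Ω₁) = +0.127127-0.123638i ; Y_{1,-1}(Ω₂) = -0.176631+0.035402i ; Δ = -0.018077+0.026339i
  [+0]  conj(Y_{1,0})(Ω₁) = +0.419330-0.000000i ; Y_{1,0}(Ω₂) = +0.416928+0.000000i ; Δ = +0.174830+0.000000i
  [+1]  conj(Y_{1,1})(Ω₁) = -0.127127-0.123638i ; Y_{1,1}(Ω₂) = +0.176631+0.035402i ; Δ = -0.018077-0.026339i
Total Σ_m = +0.138675+0.000000i. Multiply by 4.188790: +0.580882+0.000000i. P_1(cos γ) = 0.580882

0.580882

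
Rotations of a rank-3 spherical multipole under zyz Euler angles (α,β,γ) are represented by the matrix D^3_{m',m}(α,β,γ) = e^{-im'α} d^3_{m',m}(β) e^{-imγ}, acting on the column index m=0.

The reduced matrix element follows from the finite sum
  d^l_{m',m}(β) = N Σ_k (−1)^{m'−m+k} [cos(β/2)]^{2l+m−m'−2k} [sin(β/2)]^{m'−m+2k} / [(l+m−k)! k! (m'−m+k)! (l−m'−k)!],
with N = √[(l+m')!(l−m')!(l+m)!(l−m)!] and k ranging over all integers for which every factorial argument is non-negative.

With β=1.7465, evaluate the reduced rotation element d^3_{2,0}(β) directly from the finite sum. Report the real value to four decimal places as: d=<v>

d^3_{2,0}(β=1.7465) via the finite sum:
With c≡cos(β/2)=0.642339 and s≡sin(β/2)=0.766421, N=[120·1·6·6]^{1/2}=65.726707
k∈{0,1} keeps every argument non-negative
  k=0: (−1)^2·65.7267/(12)·0.6423^4·0.7664^2 = +0.547712
  k=1: (−1)^3·65.7267/(12)·0.6423^2·0.7664^4 = -0.779755
d^3_{2,0}(1.7465) = +0.547712 -0.779755 = -0.232043

d=-0.2320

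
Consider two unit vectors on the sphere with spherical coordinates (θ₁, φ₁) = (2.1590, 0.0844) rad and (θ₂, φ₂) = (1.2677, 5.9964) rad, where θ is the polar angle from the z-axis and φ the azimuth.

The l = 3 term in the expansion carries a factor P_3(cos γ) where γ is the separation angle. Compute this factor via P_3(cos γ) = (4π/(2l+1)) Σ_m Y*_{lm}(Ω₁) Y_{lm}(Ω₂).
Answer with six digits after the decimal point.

-0.387884

Addition theorem: P_3(cos γ) = (4π/7) Σ_m Y*_{lm}(Ω₁) Y_{lm}(Ω₂), m = −3…3:
  term(m=-3) = (0.038471, 0.078190)   from Y*(Ω₁)=(0.232579, 0.060181), Y(Ω₂)=(0.236561, 0.274976)
  term(m=-2) = (-0.080360, -0.073726)   from Y*(Ω₁)=(-0.386901, -0.065936), Y(Ω₂)=(0.233397, 0.150778)
  term(m=-1) = (-0.023117, -0.008998)   from Y*(Ω₁)=(0.144507, 0.012225), Y(Ω₂)=(-0.164067, -0.048386)
  term(m=+0) = (-0.086055, 0.000000)   from Y*(Ω₁)=(0.302439, -0.000000), Y(Ω₂)=(-0.284538, 0.000000)
  term(m=+1) = (-0.023117, 0.008998)   from Y*(Ω₁)=(-0.144507, 0.012225), Y(Ω₂)=(0.164067, -0.048386)
  term(m=+2) = (-0.080360, 0.073726)   from Y*(Ω₁)=(-0.386901, 0.065936), Y(Ω₂)=(0.233397, -0.150778)
  term(m=+3) = (0.038471, -0.078190)   from Y*(Ω₁)=(-0.232579, 0.060181), Y(Ω₂)=(-0.236561, 0.274976)
Σ over m = (-0.216068, 0.000000); ×(4π/7) → (-0.387884, 0.000000). Real part: -0.387884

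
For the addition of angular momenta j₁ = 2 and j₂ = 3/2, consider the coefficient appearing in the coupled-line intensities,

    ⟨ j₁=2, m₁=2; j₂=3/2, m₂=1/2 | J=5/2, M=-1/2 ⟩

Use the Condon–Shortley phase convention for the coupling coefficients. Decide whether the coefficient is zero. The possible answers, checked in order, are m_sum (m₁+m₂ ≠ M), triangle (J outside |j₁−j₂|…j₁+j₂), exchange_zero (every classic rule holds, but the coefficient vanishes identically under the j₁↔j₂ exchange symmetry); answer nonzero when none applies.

m_sum

m-sum: m₁+m₂ = 2+1/2 = 5/2, M = -1/2  ✗ ⇒ coefficient is 0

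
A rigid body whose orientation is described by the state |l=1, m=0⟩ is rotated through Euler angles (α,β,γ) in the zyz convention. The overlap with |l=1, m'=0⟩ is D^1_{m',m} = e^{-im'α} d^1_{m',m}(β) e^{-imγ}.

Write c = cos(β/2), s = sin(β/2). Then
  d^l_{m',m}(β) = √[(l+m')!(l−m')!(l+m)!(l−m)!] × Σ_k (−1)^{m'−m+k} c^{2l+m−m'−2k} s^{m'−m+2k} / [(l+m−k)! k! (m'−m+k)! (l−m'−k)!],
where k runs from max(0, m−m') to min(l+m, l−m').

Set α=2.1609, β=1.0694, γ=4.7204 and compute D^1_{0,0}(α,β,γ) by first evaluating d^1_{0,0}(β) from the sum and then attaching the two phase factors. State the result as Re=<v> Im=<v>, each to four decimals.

Re=0.4807 Im=0.0000

D^1_{0,0}(2.1609,1.0694,4.7204) = e^{-i·0·2.1609}·d^1_{0,0}(1.0694)·e^{-i·0·4.7204}. Compute d first:
c=cos(1.069400/2)=0.860422, s=sin(1.069400/2)=0.509583; N=√[1·1·1·1]=1.000000
Admissible k: 0..1 (factorial args all ≥0)
  k=0: (−1)^0·1.0000/(1)·0.8604^2·0.5096^0 = +0.740325
  k=1: (−1)^1·1.0000/(1)·0.8604^0·0.5096^2 = -0.259675
d^1_{0,0}(1.0694) = +0.740325 -0.259675 = +0.480650
Attach z-rotation phases: D = e^{-i(0)(2.1609)}·(+0.480650)·e^{-i(0)(4.7204)} = +0.480650+0.000000i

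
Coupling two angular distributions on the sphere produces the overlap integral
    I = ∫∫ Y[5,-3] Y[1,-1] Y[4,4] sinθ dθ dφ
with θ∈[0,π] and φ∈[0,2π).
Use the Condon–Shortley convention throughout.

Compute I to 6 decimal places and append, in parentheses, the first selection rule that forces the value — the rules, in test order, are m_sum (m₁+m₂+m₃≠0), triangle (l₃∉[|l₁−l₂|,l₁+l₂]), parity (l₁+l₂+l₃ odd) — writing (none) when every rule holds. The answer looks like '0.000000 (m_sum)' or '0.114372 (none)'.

-0.049106 (none)

Rules hold: Σm=0, L=10 even, 4≤4≤6.
N = 11·3·9 = 297
Δ = 2!·8!·0!/11! = 1/495
Racah Σ t=1..1: t=1:−1/576 = -1/576
⇒ 3j(5 1 4; 0 0 0)² = 5/99, sgn -1
Racah Σ t=0..0: t=0:+1/80640 = 1/80640
⇒ 3j(5 1 4; -3 -1 4)² = 1/495, sgn +1
4πI² = N·(3j₀)²·(3jₘ)² = 1/33
I = -1·√(0.030303/4π) = -0.04910640
No selection rule forces the value: the integral is nonzero (none).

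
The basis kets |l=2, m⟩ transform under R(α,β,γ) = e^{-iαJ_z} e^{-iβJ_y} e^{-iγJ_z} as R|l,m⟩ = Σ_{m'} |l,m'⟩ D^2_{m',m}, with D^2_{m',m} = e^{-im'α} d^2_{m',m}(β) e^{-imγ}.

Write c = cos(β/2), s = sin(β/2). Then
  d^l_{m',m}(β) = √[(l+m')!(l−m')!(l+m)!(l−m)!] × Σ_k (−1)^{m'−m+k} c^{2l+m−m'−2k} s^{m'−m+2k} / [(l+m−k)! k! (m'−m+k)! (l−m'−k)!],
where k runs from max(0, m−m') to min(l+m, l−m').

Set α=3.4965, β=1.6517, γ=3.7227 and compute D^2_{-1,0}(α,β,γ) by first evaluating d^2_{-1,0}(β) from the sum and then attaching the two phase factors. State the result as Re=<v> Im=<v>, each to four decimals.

D^2_{-1,0}(3.4965,1.6517,3.7227) = e^{-i·-1·3.4965}·d^2_{-1,0}(1.6517)·e^{-i·0·3.7227}. Compute d first:
c=cos(1.651700/2)=0.677932, s=sin(1.651700/2)=0.735124; N=√[1·6·2·2]=4.898979
k∈{1,2} keeps every argument non-negative
  k=1: (−1)^0·4.8990/(2)·0.6779^3·0.7351^1 = +0.561042
  k=2: (−1)^1·4.8990/(2)·0.6779^1·0.7351^3 = -0.659697
d^2_{-1,0}(1.6517) = +0.561042 -0.659697 = -0.098655
Attach z-rotation phases: D = e^{-i(-1)(3.4965)}·(-0.098655)·e^{-i(0)(3.7227)} = +0.092506+0.034283i

Re=0.0925 Im=0.0343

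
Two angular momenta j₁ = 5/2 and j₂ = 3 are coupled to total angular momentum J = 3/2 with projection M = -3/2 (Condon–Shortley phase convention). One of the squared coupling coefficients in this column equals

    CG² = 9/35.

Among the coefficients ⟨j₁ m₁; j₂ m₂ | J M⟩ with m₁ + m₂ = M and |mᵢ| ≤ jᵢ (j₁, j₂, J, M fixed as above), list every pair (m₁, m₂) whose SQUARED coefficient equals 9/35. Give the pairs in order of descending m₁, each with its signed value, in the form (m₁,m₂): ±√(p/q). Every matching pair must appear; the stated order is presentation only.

(-1/2,-1): +√(9/35)

Admissible pairs with m₁+m₂ = M = -3/2: (-5/2,1), (-3/2,0), (-1/2,-1), (1/2,-2), (3/2,-3)
  (m₁,m₂)=(3/2,-3): CG² = 3/14, CG = +√(3/14)
  (m₁,m₂)=(1/2,-2): CG² = 2/7, CG = −√(2/7)
  (m₁,m₂)=(-1/2,-1): CG² = 9/35, CG = +√(9/35)   ← matches the target
  (m₁,m₂)=(-3/2,0): CG² = 6/35, CG = −√(6/35)
  (m₁,m₂)=(-5/2,1): CG² = 1/14, CG = +√(1/14)
Pairs with CG² = 9/35: (-1/2,-1): +√(9/35)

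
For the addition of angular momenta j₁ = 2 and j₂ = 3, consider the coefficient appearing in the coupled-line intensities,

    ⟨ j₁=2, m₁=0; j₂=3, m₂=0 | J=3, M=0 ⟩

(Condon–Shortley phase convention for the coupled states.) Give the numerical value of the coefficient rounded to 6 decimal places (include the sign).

−√(4/15) ≈ -0.516398

triangle: 2!*2!*4!/9! = 96/362880
(j±m)!: 2!*2!*3!*3!*3!*3! = 5184
prefactor² = (2J+1)*Δ*N² = 48/5
  k=0: +1/(0!*2!*2!*3!*0!*1!) = 1/24
  k=1: −1/(1!*1!*1!*2!*1!*2!) = -1/4
  k=2: +1/(2!*0!*0!*1!*2!*3!) = 1/24
Σ = -1/6  ⇒  CG² = 48/5*(-1/6)² = 4/15
CG = −√(4/15) = -0.516398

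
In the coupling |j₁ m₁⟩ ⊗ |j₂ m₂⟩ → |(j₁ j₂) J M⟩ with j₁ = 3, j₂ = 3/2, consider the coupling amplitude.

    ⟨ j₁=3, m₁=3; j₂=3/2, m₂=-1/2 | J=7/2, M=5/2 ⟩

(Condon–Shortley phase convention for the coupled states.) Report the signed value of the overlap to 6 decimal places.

+0.617213

√[8·1!5!2!/9! · 6!0!1!2!6!1!] = √(38400/7)
  +(−1)^0/∏(0,1,0,1,5,1)! = 1/120  (running 1/120)
⟨..|..⟩ = √(38400/7)·(1/120) = +0.617213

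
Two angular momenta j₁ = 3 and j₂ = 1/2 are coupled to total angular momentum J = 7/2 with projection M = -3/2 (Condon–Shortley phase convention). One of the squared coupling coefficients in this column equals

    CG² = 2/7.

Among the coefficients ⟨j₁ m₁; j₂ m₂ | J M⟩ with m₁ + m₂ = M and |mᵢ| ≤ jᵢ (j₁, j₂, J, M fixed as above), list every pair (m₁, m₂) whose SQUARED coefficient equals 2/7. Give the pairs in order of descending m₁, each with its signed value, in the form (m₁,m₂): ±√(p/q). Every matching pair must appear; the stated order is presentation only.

(-2,1/2): +√(2/7)

Admissible pairs with m₁+m₂ = M = -3/2: (-2,1/2), (-1,-1/2)
  (m₁,m₂)=(-1,-1/2): CG² = 5/7, CG = +√(5/7)
  (m₁,m₂)=(-2,1/2): CG² = 2/7, CG = +√(2/7)   ← matches the target
Pairs with CG² = 2/7: (-2,1/2): +√(2/7)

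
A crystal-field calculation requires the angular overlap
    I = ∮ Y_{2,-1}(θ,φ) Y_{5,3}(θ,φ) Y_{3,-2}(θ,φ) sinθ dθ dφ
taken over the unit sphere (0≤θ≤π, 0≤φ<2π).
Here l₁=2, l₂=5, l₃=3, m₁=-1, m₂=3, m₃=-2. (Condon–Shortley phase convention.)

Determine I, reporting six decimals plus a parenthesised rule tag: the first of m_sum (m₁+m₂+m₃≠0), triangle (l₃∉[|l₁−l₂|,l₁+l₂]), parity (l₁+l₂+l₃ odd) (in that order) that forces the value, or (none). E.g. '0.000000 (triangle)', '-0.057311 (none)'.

m-sum 0 ✓  L=10 even ✓  3≤3≤7 ✓
Π(2lᵢ+1) = 5×11×7 = 385
triangle coeff Δ(2,5,3) = 1/2310
Σ_t [2,2]: t=2:+1/144 = 1/144
(3j)²=10/231 [(2 5 3; 0 0 0)], sign=-1
Σ_t [3,3]: t=3:−1/720 = -1/720
(3j)²=8/165 [(2 5 3; -1 3 -2)], sign=+1
⇒ 4πI² = 80/99
I = (-1)√(80/99/(4π)) = -0.25358436
No selection rule forces the value: the integral is nonzero (none).

-0.253584 (none)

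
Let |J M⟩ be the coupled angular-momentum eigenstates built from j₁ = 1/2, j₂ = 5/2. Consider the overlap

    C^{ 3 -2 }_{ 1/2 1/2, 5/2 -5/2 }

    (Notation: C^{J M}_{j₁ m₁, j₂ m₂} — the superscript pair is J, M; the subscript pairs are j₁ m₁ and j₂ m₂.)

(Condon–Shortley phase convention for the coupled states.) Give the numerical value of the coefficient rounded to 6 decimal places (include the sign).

j₁+j₂−J=0  J+j₁−j₂=1  J−j₁+j₂=5  j₁+j₂+J+1=7
(j₁±m₁, j₂±m₂, J±M) = (1,0,0,5,1,5)
P² = 2400
sum k=0..0:
  [0] +1/120 = 1/120
S = 1/120
C² = P²·S² = 1/6 ; C = +0.408248

+0.408248  (= +√(1/6))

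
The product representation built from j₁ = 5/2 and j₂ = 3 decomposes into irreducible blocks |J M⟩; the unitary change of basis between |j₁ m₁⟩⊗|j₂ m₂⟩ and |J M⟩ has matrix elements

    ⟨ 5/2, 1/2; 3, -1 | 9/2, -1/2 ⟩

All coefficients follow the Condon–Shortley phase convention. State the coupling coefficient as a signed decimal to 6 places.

+√(160/693) ≈ +0.480500

triangle: 1!*4!*5!/11! = 2880/39916800
(j±m)!: 3!*2!*2!*4!*4!*5! = 1658880
prefactor² = (2J+1)*Δ*N² = 92160/77
  k=0: +1/(0!*1!*2!*2!*2!*3!) = 1/48
  k=1: −1/(1!*0!*1!*1!*3!*4!) = -1/144
Σ = 1/72  ⇒  CG² = 92160/77*(1/72)² = 160/693
CG = +√(160/693) = +0.480500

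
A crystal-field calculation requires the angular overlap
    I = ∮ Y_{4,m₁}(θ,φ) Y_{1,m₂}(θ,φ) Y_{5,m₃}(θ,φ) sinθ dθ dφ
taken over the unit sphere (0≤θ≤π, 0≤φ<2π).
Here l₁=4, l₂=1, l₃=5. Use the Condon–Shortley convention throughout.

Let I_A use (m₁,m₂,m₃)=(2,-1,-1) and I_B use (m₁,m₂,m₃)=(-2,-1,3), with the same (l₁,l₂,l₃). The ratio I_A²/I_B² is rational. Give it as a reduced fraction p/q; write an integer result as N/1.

Shared (l₁,l₂,l₃)=(4,1,5): N and (l;000)² cancel in I_A²/I_B².
A: Δ = 0!·8!·2!/11! = 1/495; Racah Σ t=0..0: t=0:+1/2880 = 1/2880; ⇒ 3j(4 1 5; 2 -1 -1)² = 2/165, sgn +1
B: Δ = 0!·8!·2!/11! = 1/495; Racah Σ t=0..0: t=0:+1/2880 = 1/2880; ⇒ 3j(4 1 5; -2 -1 3)² = 28/495, sgn +1
I_A²/I_B² = (2/165)/(28/495) = 3/14

3/14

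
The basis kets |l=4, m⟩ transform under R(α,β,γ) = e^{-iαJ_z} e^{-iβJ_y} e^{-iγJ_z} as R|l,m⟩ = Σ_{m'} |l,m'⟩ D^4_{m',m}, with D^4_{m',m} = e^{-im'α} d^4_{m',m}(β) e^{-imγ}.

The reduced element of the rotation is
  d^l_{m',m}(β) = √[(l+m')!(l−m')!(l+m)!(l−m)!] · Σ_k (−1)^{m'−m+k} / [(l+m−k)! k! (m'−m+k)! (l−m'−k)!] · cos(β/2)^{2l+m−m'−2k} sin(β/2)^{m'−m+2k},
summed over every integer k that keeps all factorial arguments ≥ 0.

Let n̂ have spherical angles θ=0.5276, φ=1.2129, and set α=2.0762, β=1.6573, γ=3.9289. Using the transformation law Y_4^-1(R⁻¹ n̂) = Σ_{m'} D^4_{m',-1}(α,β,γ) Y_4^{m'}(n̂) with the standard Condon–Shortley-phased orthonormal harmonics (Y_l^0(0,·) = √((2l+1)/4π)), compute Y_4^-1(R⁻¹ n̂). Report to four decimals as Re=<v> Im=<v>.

Need the full column D^4_{m',-1} for m'=−4..4 at α=2.0762, β=1.6573, γ=3.9289.
cos(β/2)=0.675871, sin(β/2)=0.737020
d^4_{-4,-1}: single k=3 term ⇒ +0.422524;  D = +0.399358-0.137983i
d^4_{-3,-1}: k∈[2..3] ⇒ +0.410972 -0.814501 = -0.403528;  D = +0.299965+0.269918i
d^4_{-2,-1}: k∈[1..3] ⇒ +0.201448 -1.197743 +0.949516 = -0.046778;  D = +0.010542-0.045575i
d^4_{-1,-1}: k∈[0..3] ⇒ +0.043542 -0.776665 +1.847114 -0.732154 = +0.381837;  D = +0.367168-0.104820i
d^4_{0,-1}: k∈[0..3] ⇒ -0.212345 +1.515038 -1.801580 +0.357053 = -0.141834;  D = +0.100100+0.100483i
d^4_{1,-1}: k∈[0..3] ⇒ +0.517776 -1.847114 +1.098231 -0.087063 = -0.318169;  D = +0.088510-0.305610i
d^4_{2,-1}: k∈[0..2] ⇒ -0.798495 +1.424274 -0.338730 = +0.287049;  D = +0.279909-0.063623i
d^4_{3,-1}: k∈[0..1] ⇒ +0.814501 -0.581129 = +0.233371;  D = -0.155438-0.174073i
d^4_{4,-1}: single k=0 term ⇒ -0.502437;  D = +0.165892-0.474260i
Y_4^{m'}(θ=0.5276,φ=1.2129) and Σ D·Y over m':
  (+0.3994-0.1380i)·(+0.0039+0.0282i)  (+0.3000+0.2699i)·(-0.1213+0.0658i)  (+0.0105-0.0456i)·(-0.2704-0.2351i)  (+0.3672-0.1048i)·(+0.1605-0.4290i)  (+0.1001+0.1005i)·(+0.0116+0.0000i)  (+0.0885-0.3056i)·(-0.1605-0.4290i)  (+0.2799-0.0636i)·(-0.2704+0.2351i)  (-0.1554-0.1741i)·(+0.1213+0.0658i)  (+0.1659-0.4743i)·(+0.0039-0.0282i)
Y_4^-1(R⁻¹ n̂) = -0.273280-0.109435i

Re=-0.2733 Im=-0.1094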